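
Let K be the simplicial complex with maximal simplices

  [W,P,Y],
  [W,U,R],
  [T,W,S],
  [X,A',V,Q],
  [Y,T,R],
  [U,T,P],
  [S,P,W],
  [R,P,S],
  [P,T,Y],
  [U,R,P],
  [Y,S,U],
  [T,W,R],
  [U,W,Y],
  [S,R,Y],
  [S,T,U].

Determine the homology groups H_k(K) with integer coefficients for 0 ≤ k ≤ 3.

H_0 ≅ Z^2,  H_1 ≅ Z^2,  H_2 ≅ Z,  H_3 = 0.

Take the total order P < Q < R < S < T < U < V < W < X < Y < A' on the vertex set. Then K (dimension 3) consists of the simplices:

  0-simplices (11): [P], [Q], [R], [S], [T], [U], [V], [W], [X], [Y], [A']
  1-simplices (27): (27 of them)
  2-simplices (18): (18 of them)
  3-simplices (1): [Q,V,X,A']

Hence C_0 ≅ Z^11, C_1 ≅ Z^27, C_2 ≅ Z^18, C_3 ≅ Z^1.

Boundary ∂_1: C_1 → C_0 is given by ∂[p,q] = [q] − [p]. For instance
  ∂[V,X] = [X] − [V].
The 11×27 boundary matrix has rank 9 and Smith normal form diag(1,1,1,1,1,1,1,1,1).

∂_2: C_2 → C_1 acts by ∂[p,q,r] = [q,r] − [p,r] + [p,q]. For instance
  ∂[U,W,Y] = [W,Y] − [U,Y] + [U,W],
  ∂[P,T,U] = [T,U] − [P,U] + [P,T].
The resulting 27×18 matrix has rank 16, and its Smith normal form has invariant factors (1,1,1,1,1,1,1,1,1,1,1,1,1,1,1,1).

Boundary ∂_3: C_3 → C_2 sends each 3-simplex σ to the alternating sum Σ_i (−1)^i (σ with its i-th vertex removed). For instance
  ∂[Q,V,X,A'] = [V,X,A'] − [Q,X,A'] + [Q,V,A'] − [Q,V,X].
The resulting 18×1 matrix has rank 1, and its Smith normal form has invariant factors (1).

Now H_k = ker ∂_k / im ∂_{k+1}, so:

  H_0: rank C_0 − rank ∂_1 = 11 − 9 = 2, and the invariant factors of ∂_1 are all 1, so H_0 = Z^2.
  H_1: rank ker ∂_1 − rank ∂_2 = (27 − 9) − 16 = 2, and the invariant factors of ∂_2 are all 1, so H_1 = Z^2.
  H_2: rank ker ∂_2 − rank ∂_3 = (18 − 16) − 1 = 1, and the invariant factors of ∂_3 are all 1, so H_2 = Z.
  H_3: rank ker ∂_3 − rank ∂_4 = (1 − 1) − 0 = 0, and there is no ∂_4, so H_3 = 0.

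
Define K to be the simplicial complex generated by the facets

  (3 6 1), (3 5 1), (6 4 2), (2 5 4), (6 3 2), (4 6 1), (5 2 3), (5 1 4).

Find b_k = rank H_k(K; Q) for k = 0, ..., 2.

b_0 = 1, b_1 = 0, b_2 = 1.

K has 6 vertices, 12 edges, 8 triangles.
rank ∂_0 = 0, rank ∂_1 = 5 ⇒ b_0 = 6 − 0 − 5 = 1; all invariant factors of ∂_1 are 1 so no torsion. So H_0 = Z.
rank ∂_1 = 5, rank ∂_2 = 7 ⇒ b_1 = 12 − 5 − 7 = 0; all invariant factors of ∂_2 are 1 so no torsion. So H_1 = 0.
rank ∂_2 = 7, rank ∂_3 = 0 ⇒ b_2 = 8 − 7 − 0 = 1. So H_2 = Z.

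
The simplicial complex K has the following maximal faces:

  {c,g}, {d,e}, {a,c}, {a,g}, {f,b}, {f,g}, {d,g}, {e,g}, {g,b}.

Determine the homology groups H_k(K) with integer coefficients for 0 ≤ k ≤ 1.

H_0 ≅ Z,  H_1 ≅ Z^3.

Fix the vertex order a < b < c < d < e < f < g and write every simplex with vertices in increasing order. Then dim K = 1 and the simplices of K are:

  0-simplices (7): a, b, c, d, e, f, g
  1-simplices (9): ac, ag, bf, bg, cg, de, dg, eg, fg

giving chain groups C_0 ≅ Z^7, C_1 ≅ Z^9.

∂_1: C_1 → C_0 sends each edge [p,q] (with p < q) to q − p. For instance
  ∂dg = g − d.
The resulting 7×9 matrix has rank 6, and its Smith normal form has invariant factors (1,1,1,1,1,1).

Reading off H_k = ker ∂_k / im ∂_{k+1}:

  H_0: rank C_0 − rank ∂_1 = 7 − 6 = 1, and the invariant factors of ∂_1 are all 1, so H_0 = Z.
  H_1: rank ker ∂_1 − rank ∂_2 = (9 − 6) − 0 = 3, and there is no ∂_2, so H_1 = Z^3.

As a check, the Euler characteristic is 7 − 9 = -2, which agrees with 1 − 3 = -2.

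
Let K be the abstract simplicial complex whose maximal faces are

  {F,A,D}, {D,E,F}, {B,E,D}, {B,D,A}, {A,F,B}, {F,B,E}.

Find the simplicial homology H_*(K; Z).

H_0 ≅ Z,  H_1 = 0,  H_2 ≅ Z.

Take the total order A < B < D < E < F on the vertex set. Then K (dimension 2) consists of the simplices:

  0-simplices (5): A, B, D, E, F
  1-simplices (9): AB, AD, AF, BD, BE, BF, DE, DF, EF
  2-simplices (6): ABD, ABF, ADF, BDE, BEF, DEF

so the chain groups are C_0 ≅ Z^5, C_1 ≅ Z^9, C_2 ≅ Z^6.

∂_1: C_1 → C_0 is given by ∂[p,q] = [q] − [p].
The resulting 5×9 matrix has rank 4, and its Smith normal form has invariant factors (1,1,1,1).

The boundary map ∂_2: C_2 → C_1 acts by ∂[p,q,r] = [q,r] − [p,r] + [p,q]. For instance
  ∂ADF = DF − AF + AD,
  ∂ABD = BD − AD + AB.
The resulting 9×6 matrix has rank 5, and its Smith normal form has invariant factors (1,1,1,1,1).

Now H_k = ker ∂_k / im ∂_{k+1}, so:

  H_0: rank C_0 − rank ∂_1 = 5 − 4 = 1, and the invariant factors of ∂_1 are all 1, so H_0 ≅ Z.
  H_1: rank ker ∂_1 − rank ∂_2 = (9 − 4) − 5 = 0, and the invariant factors of ∂_2 are all 1, so H_1 ≅ 0.
  H_2: rank ker ∂_2 − rank ∂_3 = (6 − 5) − 0 = 1, and there is no ∂_3, so H_2 ≅ Z.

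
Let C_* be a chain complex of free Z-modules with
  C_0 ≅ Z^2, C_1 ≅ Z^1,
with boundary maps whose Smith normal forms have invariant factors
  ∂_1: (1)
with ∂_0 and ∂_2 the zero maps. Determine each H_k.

H_0 ≅ Z,  H_1 = 0.

H_0: b_0 = 2 − 0 − 1 = 1; torsion from ∂_1 factors > 1: none. So H_0 ≅ Z.
H_1: b_1 = 1 − 1 − 0 = 0; torsion from ∂_2 factors > 1: none. So H_1 ≅ 0.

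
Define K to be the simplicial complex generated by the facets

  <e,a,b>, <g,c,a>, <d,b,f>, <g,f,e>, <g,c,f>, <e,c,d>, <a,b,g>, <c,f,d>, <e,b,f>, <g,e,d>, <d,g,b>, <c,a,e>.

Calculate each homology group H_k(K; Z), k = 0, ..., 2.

H_0 = Z,  H_1 = Z/2Z,  H_2 = 0.

We work with the vertex ordering a < b < c < d < e < f < g. The simplices of K, each written with vertices in increasing order, are:

  0-simplices (7): a, b, c, d, e, f, g
  1-simplices (18): ab, ac, ae, ag, bd, be, bf, bg, cd, ce, cf, cg, de, df, dg, ef, eg, fg
  2-simplices (12): abe, abg, ace, acg, bdf, bdg, bef, cde, cdf, cfg, deg, efg

giving chain groups C_0 ≅ Z^7, C_1 ≅ Z^18, C_2 ≅ Z^12.

The boundary map ∂_1: C_1 → C_0 sends each edge [p,q] (with p < q) to q − p. For instance
  ∂ce = e − c.
The 7×18 boundary matrix has rank 6 and Smith normal form diag(1,1,1,1,1,1).

∂_2: C_2 → C_1 sends each 2-simplex [p,q,r] to [q,r] − [p,r] + [p,q]. For instance
  ∂bef = ef − bf + be,
  ∂cde = de − ce + cd.
The resulting 18×12 matrix has rank 12, and its Smith normal form has invariant factors (1,1,1,1,1,1,1,1,1,1,1,2).

From H_k ≅ ker(∂_k) / im(∂_{k+1}) we obtain:

  H_0: rank C_0 − rank ∂_1 = 7 − 6 = 1, and the invariant factors of ∂_1 are all 1, so H_0 = Z.
  H_1: rank ker ∂_1 − rank ∂_2 = (18 − 6) − 12 = 0, and ∂_2 has invariant factor 2 > 1, so H_1 = Z/2Z.
  H_2: rank ker ∂_2 − rank ∂_3 = (12 − 12) − 0 = 0, and there is no ∂_3, so H_2 = 0.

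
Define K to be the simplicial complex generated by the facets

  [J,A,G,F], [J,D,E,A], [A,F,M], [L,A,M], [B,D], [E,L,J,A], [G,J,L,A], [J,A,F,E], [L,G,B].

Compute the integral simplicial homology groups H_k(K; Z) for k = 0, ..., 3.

We work with the vertex ordering A < B < D < E < F < G < J < L < M. The simplices of K, each written with vertices in increasing order, are:

  0-simplices (9): A, B, D, E, F, G, J, L, M
  1-simplices (22): AD, AE, AF, AG, AJ, AL, AM, BD, BG, BL, DE, DJ, EF, EJ, EL, FG, FJ, FM, GJ, GL, JL, LM
  2-simplices (18): ADE, ADJ, AEF, AEJ, AEL, AFG, AFJ, AFM, AGJ, AGL, AJL, ALM, BGL, DEJ, EFJ, EJL, FGJ, GJL
  3-simplices (5): ADEJ, AEFJ, AEJL, AFGJ, AGJL

giving chain groups C_0 ≅ Z^9, C_1 ≅ Z^22, C_2 ≅ Z^18, C_3 ≅ Z^5.

The boundary map ∂_1: C_1 → C_0 is given by ∂[p,q] = [q] − [p]. For instance
  ∂GL = L − G.
The 9×22 boundary matrix has rank 8 and Smith normal form diag(1,1,1,1,1,1,1,1).

∂_2: C_2 → C_1 acts by ∂[p,q,r] = [q,r] − [p,r] + [p,q]. For instance
  ∂EJL = JL − EL + EJ,
  ∂ADJ = DJ − AJ + AD.
As a 22×18 matrix over Z this has rank 13, with invariant factors (1,1,1,1,1,1,1,1,1,1,1,1,1).

Boundary ∂_3: C_3 → C_2 sends each 3-simplex σ to the alternating sum Σ_i (−1)^i (σ with its i-th vertex removed). For instance
  ∂AEFJ = EFJ − AFJ + AEJ − AEF,
  ∂AGJL = GJL − AJL + AGL − AGJ.
The 18×5 boundary matrix has rank 5 and Smith normal form diag(1,1,1,1,1).

Reading off H_k = ker ∂_k / im ∂_{k+1}:

  H_0: rank C_0 − rank ∂_1 = 9 − 8 = 1, and the invariant factors of ∂_1 are all 1, so H_0 ≅ Z.
  H_1: rank ker ∂_1 − rank ∂_2 = (22 − 8) − 13 = 1, and the invariant factors of ∂_2 are all 1, so H_1 ≅ Z.
  H_2: rank ker ∂_2 − rank ∂_3 = (18 − 13) − 5 = 0, and the invariant factors of ∂_3 are all 1, so H_2 ≅ 0.
  H_3: rank ker ∂_3 − rank ∂_4 = (5 − 5) − 0 = 0, and there is no ∂_4, so H_3 ≅ 0.

H_0 ≅ Z,  H_1 ≅ Z,  H_2 = 0,  H_3 = 0.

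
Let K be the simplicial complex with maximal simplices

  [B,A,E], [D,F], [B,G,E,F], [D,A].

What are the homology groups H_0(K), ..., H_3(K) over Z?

Fix the vertex order A < B < D < E < F < G and write every simplex with vertices in increasing order. Then dim K = 3 and the simplices of K are:

  0-simplices (6): A, B, D, E, F, G
  1-simplices (10): AB, AD, AE, BE, BF, BG, DF, EF, EG, FG
  2-simplices (5): ABE, BEF, BEG, BFG, EFG
  3-simplices (1): BEFG

Hence C_0 ≅ Z^6, C_1 ≅ Z^10, C_2 ≅ Z^5, C_3 ≅ Z^1.

The boundary map ∂_1: C_1 → C_0 maps an edge to its endpoints' difference, ∂[p,q] = q − p.
As a 6×10 matrix over Z this has rank 5, with invariant factors (1,1,1,1,1).

Boundary ∂_2: C_2 → C_1 sends each 2-simplex [p,q,r] to [q,r] − [p,r] + [p,q]. For instance
  ∂BFG = FG − BG + BF,
  ∂EFG = FG − EG + EF.
The 10×5 boundary matrix has rank 4 and Smith normal form diag(1,1,1,1).

Boundary ∂_3: C_3 → C_2 sends each 3-simplex σ to the alternating sum Σ_i (−1)^i (σ with its i-th vertex removed). For instance
  ∂BEFG = EFG − BFG + BEG − BEF.
The 5×1 boundary matrix has rank 1 and Smith normal form diag(1).

Computing H_k = (kernel of ∂_k) / (image of ∂_{k+1}):

  H_0: rank C_0 − rank ∂_1 = 6 − 5 = 1, and the invariant factors of ∂_1 are all 1, so H_0 ≅ Z.
  H_1: rank ker ∂_1 − rank ∂_2 = (10 − 5) − 4 = 1, and the invariant factors of ∂_2 are all 1, so H_1 ≅ Z.
  H_2: rank ker ∂_2 − rank ∂_3 = (5 − 4) − 1 = 0, and the invariant factors of ∂_3 are all 1, so H_2 ≅ 0.
  H_3: rank ker ∂_3 − rank ∂_4 = (1 − 1) − 0 = 0, and there is no ∂_4, so H_3 ≅ 0.

H_0 = Z,  H_1 = Z,  H_2 = 0,  H_3 = 0.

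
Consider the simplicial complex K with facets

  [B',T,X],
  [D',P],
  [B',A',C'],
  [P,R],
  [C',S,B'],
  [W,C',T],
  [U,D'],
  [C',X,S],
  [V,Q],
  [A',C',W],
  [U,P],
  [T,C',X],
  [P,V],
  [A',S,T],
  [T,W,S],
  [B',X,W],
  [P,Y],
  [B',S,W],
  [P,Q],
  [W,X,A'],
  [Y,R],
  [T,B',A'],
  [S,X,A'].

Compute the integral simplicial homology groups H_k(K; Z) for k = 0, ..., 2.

We work with the vertex ordering P < Q < R < S < T < U < V < W < X < Y < A' < B' < C' < D'. The simplices of K, each written with vertices in increasing order, are:

  0-simplices (14): [P], [Q], [R], [S], [T], [U], [V], [W], [X], [Y], [A'], [B'], [C'], [D']
  1-simplices (30): (30 of them)
  2-simplices (14): [S,T,W], [S,T,A'], [S,W,B'], [S,X,A'], [S,X,C'], [S,B',C'], [T,W,C'], [T,X,B'], [T,X,C'], [T,A',B'], [W,X,A'], [W,X,B'], [W,A',C'], [A',B',C']

so the chain groups are C_0 ≅ Z^14, C_1 ≅ Z^30, C_2 ≅ Z^14.

∂_1: C_1 → C_0 is given by ∂[p,q] = [q] − [p]. For instance
  ∂[S,X] = [X] − [S].
The 14×30 boundary matrix has rank 12 and Smith normal form diag(1,1,1,1,1,1,1,1,1,1,1,1).

∂_2: C_2 → C_1 sends each 2-simplex [p,q,r] to [q,r] − [p,r] + [p,q]. For instance
  ∂[A',B',C'] = [B',C'] − [A',C'] + [A',B'],
  ∂[T,X,B'] = [X,B'] − [T,B'] + [T,X].
The 30×14 boundary matrix has rank 13 and Smith normal form diag(1,1,1,1,1,1,1,1,1,1,1,1,1).

Reading off H_k = ker ∂_k / im ∂_{k+1}:

  H_0: rank C_0 − rank ∂_1 = 14 − 12 = 2, and the invariant factors of ∂_1 are all 1, so H_0 ≅ Z^2.
  H_1: rank ker ∂_1 − rank ∂_2 = (30 − 12) − 13 = 5, and the invariant factors of ∂_2 are all 1, so H_1 ≅ Z^5.
  H_2: rank ker ∂_2 − rank ∂_3 = (14 − 13) − 0 = 1, and there is no ∂_3, so H_2 ≅ Z.

H_0 = Z^2,  H_1 = Z^5,  H_2 = Z.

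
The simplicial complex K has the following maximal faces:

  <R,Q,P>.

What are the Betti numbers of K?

b_0 = 1, b_1 = 0, b_2 = 0.

Take the total order P < Q < R on the vertex set. Then K (dimension 2) consists of the simplices:

  0-simplices (3): P, Q, R
  1-simplices (3): PQ, PR, QR
  2-simplices (1): PQR

Hence C_0 ≅ Z^3, C_1 ≅ Z^3, C_2 ≅ Z^1.

Boundary ∂_1: C_1 → C_0 sends each edge [p,q] (with p < q) to q − p.
This gives a 3×3 integer matrix of rank 2; reducing to Smith normal form yields diagonal entries (1,1).

∂_2: C_2 → C_1 maps a triangle to the signed sum of its edges. For instance
  ∂PQR = QR − PR + PQ.
The resulting 3×1 matrix has rank 1, and its Smith normal form has invariant factors (1).

Reading off H_k = ker ∂_k / im ∂_{k+1}:

  H_0: rank C_0 − rank ∂_1 = 3 − 2 = 1, and the invariant factors of ∂_1 are all 1, so H_0 ≅ Z.
  H_1: rank ker ∂_1 − rank ∂_2 = (3 − 2) − 1 = 0, and the invariant factors of ∂_2 are all 1, so H_1 ≅ 0.
  H_2: rank ker ∂_2 − rank ∂_3 = (1 − 1) − 0 = 0, and there is no ∂_3, so H_2 ≅ 0.

As a check, the Euler characteristic is 3 − 3 + 1 = 1, which agrees with 1 − 0 + 0 = 1.

Hence the Betti numbers are b_0 = 1, b_1 = 0, b_2 = 0.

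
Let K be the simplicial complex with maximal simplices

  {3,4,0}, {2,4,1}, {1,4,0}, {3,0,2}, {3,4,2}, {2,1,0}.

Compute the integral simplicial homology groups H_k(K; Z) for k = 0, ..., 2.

Take the total order 0 < 1 < 2 < 3 < 4 on the vertex set. Then K (dimension 2) consists of the simplices:

  0-simplices (5): [0], [1], [2], [3], [4]
  1-simplices (9): [0,1], [0,2], [0,3], [0,4], [1,2], [1,4], [2,3], [2,4], [3,4]
  2-simplices (6): [0,1,2], [0,1,4], [0,2,3], [0,3,4], [1,2,4], [2,3,4]

so the chain groups are C_0 ≅ Z^5, C_1 ≅ Z^9, C_2 ≅ Z^6.

Boundary ∂_1: C_1 → C_0 is given by ∂[p,q] = [q] − [p].
As a 5×9 matrix over Z this has rank 4, with invariant factors (1,1,1,1).

Boundary ∂_2: C_2 → C_1 maps a triangle to the signed sum of its edges. For instance
  ∂[0,3,4] = [3,4] − [0,4] + [0,3],
  ∂[0,1,2] = [1,2] − [0,2] + [0,1].
As a 9×6 matrix over Z this has rank 5, with invariant factors (1,1,1,1,1).

From H_k ≅ ker(∂_k) / im(∂_{k+1}) we obtain:

  H_0: rank C_0 − rank ∂_1 = 5 − 4 = 1, and the invariant factors of ∂_1 are all 1, so H_0 = Z.
  H_1: rank ker ∂_1 − rank ∂_2 = (9 − 4) − 5 = 0, and the invariant factors of ∂_2 are all 1, so H_1 = 0.
  H_2: rank ker ∂_2 − rank ∂_3 = (6 − 5) − 0 = 1, and there is no ∂_3, so H_2 = Z.

H_0 = Z,  H_1 = 0,  H_2 = Z.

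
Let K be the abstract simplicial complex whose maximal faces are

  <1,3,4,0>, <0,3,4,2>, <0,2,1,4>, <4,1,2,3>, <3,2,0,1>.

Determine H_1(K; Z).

Fix the vertex order 0 < 1 < 2 < 3 < 4 and write every simplex with vertices in increasing order. Then dim K = 3 and the simplices of K are:

  0-simplices (5): [0], [1], [2], [3], [4]
  1-simplices (10): [0,1], [0,2], [0,3], [0,4], [1,2], [1,3], [1,4], [2,3], [2,4], [3,4]
  2-simplices (10): [0,1,2], [0,1,3], [0,1,4], [0,2,3], [0,2,4], [0,3,4], [1,2,3], [1,2,4], [1,3,4], [2,3,4]
  3-simplices (5): [0,1,2,3], [0,1,2,4], [0,1,3,4], [0,2,3,4], [1,2,3,4]

so the chain groups are C_0 ≅ Z^5, C_1 ≅ Z^10, C_2 ≅ Z^10, C_3 ≅ Z^5.

The boundary map ∂_1: C_1 → C_0 maps an edge to its endpoints' difference, ∂[p,q] = q − p.
As a 5×10 matrix over Z this has rank 4, with invariant factors (1,1,1,1).

∂_2: C_2 → C_1 sends each 2-simplex [p,q,r] to [q,r] − [p,r] + [p,q]. For instance
  ∂[0,1,3] = [1,3] − [0,3] + [0,1],
  ∂[1,2,4] = [2,4] − [1,4] + [1,2].
The resulting 10×10 matrix has rank 6, and its Smith normal form has invariant factors (1,1,1,1,1,1).

The boundary map ∂_3: C_3 → C_2 sends each 3-simplex σ to the alternating sum Σ_i (−1)^i (σ with its i-th vertex removed). For instance
  ∂[0,1,2,4] = [1,2,4] − [0,2,4] + [0,1,4] − [0,1,2],
  ∂[0,2,3,4] = [2,3,4] − [0,3,4] + [0,2,4] − [0,2,3].
The resulting 10×5 matrix has rank 4, and its Smith normal form has invariant factors (1,1,1,1).

Reading off H_k = ker ∂_k / im ∂_{k+1}:

  H_1: rank ker ∂_1 − rank ∂_2 = (10 − 4) − 6 = 0, and the invariant factors of ∂_2 are all 1, so H_1 ≅ 0.

H_1 ≅ 0.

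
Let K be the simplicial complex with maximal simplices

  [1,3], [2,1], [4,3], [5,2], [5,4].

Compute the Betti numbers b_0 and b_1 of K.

Take the total order 1 < 2 < 3 < 4 < 5 on the vertex set. Then K (dimension 1) consists of the simplices:

  0-simplices (5): [1], [2], [3], [4], [5]
  1-simplices (5): [1,2], [1,3], [2,5], [3,4], [4,5]

so the chain groups are C_0 ≅ Z^5, C_1 ≅ Z^5.

The boundary map ∂_1: C_1 → C_0 sends each edge [p,q] (with p < q) to q − p.
This gives a 5×5 integer matrix of rank 4; reducing to Smith normal form yields diagonal entries (1,1,1,1).

Reading off H_k = ker ∂_k / im ∂_{k+1}:

  H_0: rank C_0 − rank ∂_1 = 5 − 4 = 1, and the invariant factors of ∂_1 are all 1, so H_0 ≅ Z.
  H_1: rank ker ∂_1 − rank ∂_2 = (5 − 4) − 0 = 1, and there is no ∂_2, so H_1 ≅ Z.

(K is a triangulation of the circle S^1.)

Hence the Betti numbers are b_0 = 1, b_1 = 1.

b_0 = 1, b_1 = 1.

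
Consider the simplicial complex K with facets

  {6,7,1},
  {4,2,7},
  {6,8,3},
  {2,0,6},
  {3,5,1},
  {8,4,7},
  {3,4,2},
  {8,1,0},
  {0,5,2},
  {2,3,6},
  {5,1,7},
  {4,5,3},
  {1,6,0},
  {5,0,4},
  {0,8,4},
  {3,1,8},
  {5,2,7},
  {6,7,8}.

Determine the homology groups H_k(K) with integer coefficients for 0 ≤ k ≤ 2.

H_0 ≅ Z,  H_1 ≅ Z ⊕ Z_2,  H_2 = 0.

Order the vertices as 0 < 1 < 2 < 3 < 4 < 5 < 6 < 7 < 8. Listing each simplex with vertices in this order, K has dimension 2 with simplices:

  0-simplices (9): [0], [1], [2], [3], [4], [5], [6], [7], [8]
  1-simplices (27): (27 of them)
  2-simplices (18): [0,1,6], [0,1,8], [0,2,5], [0,2,6], [0,4,5], [0,4,8], [1,3,5], [1,3,8], [1,5,7], [1,6,7], [2,3,4], [2,3,6], [2,4,7], [2,5,7], [3,4,5], [3,6,8], [4,7,8], [6,7,8]

giving chain groups C_0 ≅ Z^9, C_1 ≅ Z^27, C_2 ≅ Z^18.

The boundary map ∂_1: C_1 → C_0 is given by ∂[p,q] = [q] − [p]. For instance
  ∂[3,5] = [5] − [3].
The resulting 9×27 matrix has rank 8, and its Smith normal form has invariant factors (1,1,1,1,1,1,1,1).

∂_2: C_2 → C_1 acts by ∂[p,q,r] = [q,r] − [p,r] + [p,q]. For instance
  ∂[0,1,6] = [1,6] − [0,6] + [0,1],
  ∂[2,3,6] = [3,6] − [2,6] + [2,3].
The 27×18 boundary matrix has rank 18 and Smith normal form diag(1,1,1,1,1,1,1,1,1,1,1,1,1,1,1,1,1,2).

Reading off H_k = ker ∂_k / im ∂_{k+1}:

  H_0: rank C_0 − rank ∂_1 = 9 − 8 = 1, and the invariant factors of ∂_1 are all 1, so H_0 = Z.
  H_1: rank ker ∂_1 − rank ∂_2 = (27 − 8) − 18 = 1, and ∂_2 has invariant factor 2 > 1, so H_1 = Z ⊕ Z_2.
  H_2: rank ker ∂_2 − rank ∂_3 = (18 − 18) − 0 = 0, and there is no ∂_3, so H_2 = 0.

(K is a triangulation of the Klein bottle.)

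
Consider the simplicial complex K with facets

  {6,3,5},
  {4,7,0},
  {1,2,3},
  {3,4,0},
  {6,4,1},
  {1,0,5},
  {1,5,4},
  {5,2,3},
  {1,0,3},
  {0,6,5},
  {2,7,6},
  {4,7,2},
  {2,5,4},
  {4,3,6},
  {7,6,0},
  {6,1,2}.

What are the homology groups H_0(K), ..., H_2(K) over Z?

Take the total order 0 < 1 < 2 < 3 < 4 < 5 < 6 < 7 on the vertex set. Then K (dimension 2) consists of the simplices:

  0-simplices (8): [0], [1], [2], [3], [4], [5], [6], [7]
  1-simplices (24): (24 of them)
  2-simplices (16): [0,1,3], [0,1,5], [0,3,4], [0,4,7], [0,5,6], [0,6,7], [1,2,3], [1,2,6], [1,4,5], [1,4,6], [2,3,5], [2,4,5], [2,4,7], [2,6,7], [3,4,6], [3,5,6]

giving chain groups C_0 ≅ Z^8, C_1 ≅ Z^24, C_2 ≅ Z^16.

∂_1: C_1 → C_0 maps an edge to its endpoints' difference, ∂[p,q] = q − p. For instance
  ∂[5,6] = [6] − [5].
As a 8×24 matrix over Z this has rank 7, with invariant factors (1,1,1,1,1,1,1).

The boundary map ∂_2: C_2 → C_1 maps a triangle to the signed sum of its edges. For instance
  ∂[0,6,7] = [6,7] − [0,7] + [0,6],
  ∂[2,4,5] = [4,5] − [2,5] + [2,4].
This gives a 24×16 integer matrix of rank 15; reducing to Smith normal form yields diagonal entries (1,1,1,1,1,1,1,1,1,1,1,1,1,1,1).

Reading off H_k = ker ∂_k / im ∂_{k+1}:

  H_0: rank C_0 − rank ∂_1 = 8 − 7 = 1, and the invariant factors of ∂_1 are all 1, so H_0 ≅ Z.
  H_1: rank ker ∂_1 − rank ∂_2 = (24 − 7) − 15 = 2, and the invariant factors of ∂_2 are all 1, so H_1 ≅ Z^2.
  H_2: rank ker ∂_2 − rank ∂_3 = (16 − 15) − 0 = 1, and there is no ∂_3, so H_2 ≅ Z.

As a check, the Euler characteristic is 8 − 24 + 16 = 0, which agrees with 1 − 2 + 1 = 0.
(K is a triangulation of the torus T^2.)

H_0 = Z,  H_1 = Z^2,  H_2 = Z.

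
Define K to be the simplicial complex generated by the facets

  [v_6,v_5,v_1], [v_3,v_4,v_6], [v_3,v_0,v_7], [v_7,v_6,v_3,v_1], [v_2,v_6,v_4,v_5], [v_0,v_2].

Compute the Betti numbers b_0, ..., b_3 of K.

b_0 = 1, b_1 = 1, b_2 = 0, b_3 = 0.

K has 8 vertices, 17 edges, 11 triangles, 2 3-simplices.
rank ∂_0 = 0, rank ∂_1 = 7 ⇒ b_0 = 8 − 0 − 7 = 1; all invariant factors of ∂_1 are 1 so no torsion. So H_0 = Z.
rank ∂_1 = 7, rank ∂_2 = 9 ⇒ b_1 = 17 − 7 − 9 = 1; all invariant factors of ∂_2 are 1 so no torsion. So H_1 = Z.
rank ∂_2 = 9, rank ∂_3 = 2 ⇒ b_2 = 11 − 9 − 2 = 0; all invariant factors of ∂_3 are 1 so no torsion. So H_2 = 0.
rank ∂_3 = 2, rank ∂_4 = 0 ⇒ b_3 = 2 − 2 − 0 = 0. So H_3 = 0.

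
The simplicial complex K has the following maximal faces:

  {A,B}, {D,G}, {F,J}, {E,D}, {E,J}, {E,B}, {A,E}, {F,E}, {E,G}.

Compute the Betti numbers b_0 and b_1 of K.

Order the vertices as A < B < D < E < F < G < J. Listing each simplex with vertices in this order, K has dimension 1 with simplices:

  0-simplices (7): A, B, D, E, F, G, J
  1-simplices (9): AB, AE, BE, DE, DG, EF, EG, EJ, FJ

Hence C_0 ≅ Z^7, C_1 ≅ Z^9.

∂_1: C_1 → C_0 sends each edge [p,q] (with p < q) to q − p. For instance
  ∂EJ = J − E.
As a 7×9 matrix over Z this has rank 6, with invariant factors (1,1,1,1,1,1).

Reading off H_k = ker ∂_k / im ∂_{k+1}:

  H_0: rank C_0 − rank ∂_1 = 7 − 6 = 1, and the invariant factors of ∂_1 are all 1, so H_0 = Z.
  H_1: rank ker ∂_1 − rank ∂_2 = (9 − 6) − 0 = 3, and there is no ∂_2, so H_1 = Z^3.

Hence the Betti numbers are b_0 = 1, b_1 = 3.

b_0 = 1, b_1 = 3.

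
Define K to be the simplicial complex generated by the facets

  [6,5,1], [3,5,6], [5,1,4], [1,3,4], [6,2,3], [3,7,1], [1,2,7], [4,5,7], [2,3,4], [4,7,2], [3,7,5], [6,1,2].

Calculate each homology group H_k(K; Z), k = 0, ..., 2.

H_0 ≅ Z,  H_1 ≅ Z/2,  H_2 = 0.

Order the vertices as 1 < 2 < 3 < 4 < 5 < 6 < 7. Listing each simplex with vertices in this order, K has dimension 2 with simplices:

  0-simplices (7): [1], [2], [3], [4], [5], [6], [7]
  1-simplices (18): [1,2], [1,3], [1,4], [1,5], [1,6], [1,7], [2,3], [2,4], [2,6], [2,7], [3,4], [3,5], [3,6], [3,7], [4,5], [4,7], [5,6], [5,7]
  2-simplices (12): [1,2,6], [1,2,7], [1,3,4], [1,3,7], [1,4,5], [1,5,6], [2,3,4], [2,3,6], [2,4,7], [3,5,6], [3,5,7], [4,5,7]

giving chain groups C_0 ≅ Z^7, C_1 ≅ Z^18, C_2 ≅ Z^12.

∂_1: C_1 → C_0 is given by ∂[p,q] = [q] − [p]. For instance
  ∂[1,4] = [4] − [1].
The resulting 7×18 matrix has rank 6, and its Smith normal form has invariant factors (1,1,1,1,1,1).

Boundary ∂_2: C_2 → C_1 acts by ∂[p,q,r] = [q,r] − [p,r] + [p,q]. For instance
  ∂[1,3,4] = [3,4] − [1,4] + [1,3],
  ∂[1,2,7] = [2,7] − [1,7] + [1,2].
The resulting 18×12 matrix has rank 12, and its Smith normal form has invariant factors (1,1,1,1,1,1,1,1,1,1,1,2).

From H_k ≅ ker(∂_k) / im(∂_{k+1}) we obtain:

  H_0: rank C_0 − rank ∂_1 = 7 − 6 = 1, and the invariant factors of ∂_1 are all 1, so H_0 ≅ Z.
  H_1: rank ker ∂_1 − rank ∂_2 = (18 − 6) − 12 = 0, and ∂_2 has invariant factor 2 > 1, so H_1 ≅ Z/2.
  H_2: rank ker ∂_2 − rank ∂_3 = (12 − 12) − 0 = 0, and there is no ∂_3, so H_2 ≅ 0.

As a check, the Euler characteristic is 7 − 18 + 12 = 1, which agrees with 1 − 0 + 0 = 1.
(K is a triangulation of the real projective plane RP^2.)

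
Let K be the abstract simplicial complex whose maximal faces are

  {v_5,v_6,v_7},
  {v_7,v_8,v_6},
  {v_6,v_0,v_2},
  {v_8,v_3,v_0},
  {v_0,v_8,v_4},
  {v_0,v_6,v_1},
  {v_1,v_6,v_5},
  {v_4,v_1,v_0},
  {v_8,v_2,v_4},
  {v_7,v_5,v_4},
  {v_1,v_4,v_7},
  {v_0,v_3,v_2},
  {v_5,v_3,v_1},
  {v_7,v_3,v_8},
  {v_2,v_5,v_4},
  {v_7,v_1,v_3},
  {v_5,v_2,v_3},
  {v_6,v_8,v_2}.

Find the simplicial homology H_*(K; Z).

We work with the vertex ordering v_0 < v_1 < v_2 < v_3 < v_4 < v_5 < v_6 < v_7 < v_8. The simplices of K, each written with vertices in increasing order, are:

  0-simplices (9): [v_0], [v_1], [v_2], [v_3], [v_4], [v_5], [v_6], [v_7], [v_8]
  1-simplices (27): (27 of them)
  2-simplices (18): (18 of them)

Hence C_0 ≅ Z^9, C_1 ≅ Z^27, C_2 ≅ Z^18.

∂_1: C_1 → C_0 maps an edge to its endpoints' difference, ∂[p,q] = q − p. For instance
  ∂[v_2,v_5] = [v_5] − [v_2].
The 9×27 boundary matrix has rank 8 and Smith normal form diag(1,1,1,1,1,1,1,1).

Boundary ∂_2: C_2 → C_1 acts by ∂[p,q,r] = [q,r] − [p,r] + [p,q]. For instance
  ∂[v_5,v_6,v_7] = [v_6,v_7] − [v_5,v_7] + [v_5,v_6],
  ∂[v_0,v_1,v_4] = [v_1,v_4] − [v_0,v_4] + [v_0,v_1].
As a 27×18 matrix over Z this has rank 18, with invariant factors (1,1,1,1,1,1,1,1,1,1,1,1,1,1,1,1,1,2).

Reading off H_k = ker ∂_k / im ∂_{k+1}:

  H_0: rank C_0 − rank ∂_1 = 9 − 8 = 1, and the invariant factors of ∂_1 are all 1, so H_0 ≅ Z.
  H_1: rank ker ∂_1 − rank ∂_2 = (27 − 8) − 18 = 1, and ∂_2 has invariant factor 2 > 1, so H_1 ≅ Z ⊕ Z_2.
  H_2: rank ker ∂_2 − rank ∂_3 = (18 − 18) − 0 = 0, and there is no ∂_3, so H_2 ≅ 0.

H_0 ≅ Z,  H_1 ≅ Z ⊕ Z_2,  H_2 = 0.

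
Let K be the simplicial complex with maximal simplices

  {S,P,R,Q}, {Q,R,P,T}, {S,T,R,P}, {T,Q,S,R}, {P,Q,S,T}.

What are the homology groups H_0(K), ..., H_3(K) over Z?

Order the vertices as P < Q < R < S < T. Listing each simplex with vertices in this order, K has dimension 3 with simplices:

  0-simplices (5): P, Q, R, S, T
  1-simplices (10): PQ, PR, PS, PT, QR, QS, QT, RS, RT, ST
  2-simplices (10): PQR, PQS, PQT, PRS, PRT, PST, QRS, QRT, QST, RST
  3-simplices (5): PQRS, PQRT, PQST, PRST, QRST

so the chain groups are C_0 ≅ Z^5, C_1 ≅ Z^10, C_2 ≅ Z^10, C_3 ≅ Z^5.

Boundary ∂_1: C_1 → C_0 maps an edge to its endpoints' difference, ∂[p,q] = q − p.
This gives a 5×10 integer matrix of rank 4; reducing to Smith normal form yields diagonal entries (1,1,1,1).

Boundary ∂_2: C_2 → C_1 sends each 2-simplex [p,q,r] to [q,r] − [p,r] + [p,q]. For instance
  ∂PQT = QT − PT + PQ,
  ∂QST = ST − QT + QS.
The 10×10 boundary matrix has rank 6 and Smith normal form diag(1,1,1,1,1,1).

∂_3: C_3 → C_2 sends each 3-simplex σ to the alternating sum Σ_i (−1)^i (σ with its i-th vertex removed). For instance
  ∂PRST = RST − PST + PRT − PRS,
  ∂PQRS = QRS − PRS + PQS − PQR.
As a 10×5 matrix over Z this has rank 4, with invariant factors (1,1,1,1).

Now H_k = ker ∂_k / im ∂_{k+1}, so:

  H_0: rank C_0 − rank ∂_1 = 5 − 4 = 1, and the invariant factors of ∂_1 are all 1, so H_0 = Z.
  H_1: rank ker ∂_1 − rank ∂_2 = (10 − 4) − 6 = 0, and the invariant factors of ∂_2 are all 1, so H_1 = 0.
  H_2: rank ker ∂_2 − rank ∂_3 = (10 − 6) − 4 = 0, and the invariant factors of ∂_3 are all 1, so H_2 = 0.
  H_3: rank ker ∂_3 − rank ∂_4 = (5 − 4) − 0 = 1, and there is no ∂_4, so H_3 = Z.

H_0 ≅ Z,  H_1 = 0,  H_2 = 0,  H_3 ≅ Z.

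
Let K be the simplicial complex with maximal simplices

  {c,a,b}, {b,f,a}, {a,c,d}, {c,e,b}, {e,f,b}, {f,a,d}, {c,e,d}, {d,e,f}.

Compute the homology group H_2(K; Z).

Take the total order a < b < c < d < e < f on the vertex set. Then K (dimension 2) consists of the simplices:

  0-simplices (6): a, b, c, d, e, f
  1-simplices (12): ab, ac, ad, af, bc, be, bf, cd, ce, de, df, ef
  2-simplices (8): abc, abf, acd, adf, bce, bef, cde, def

giving chain groups C_0 ≅ Z^6, C_1 ≅ Z^12, C_2 ≅ Z^8.

∂_1: C_1 → C_0 is given by ∂[p,q] = [q] − [p]. For instance
  ∂bc = c − b.
This gives a 6×12 integer matrix of rank 5; reducing to Smith normal form yields diagonal entries (1,1,1,1,1).

The boundary map ∂_2: C_2 → C_1 acts by ∂[p,q,r] = [q,r] − [p,r] + [p,q]. For instance
  ∂bce = ce − be + bc,
  ∂cde = de − ce + cd.
The 12×8 boundary matrix has rank 7 and Smith normal form diag(1,1,1,1,1,1,1).

Reading off H_k = ker ∂_k / im ∂_{k+1}:

  H_2: rank ker ∂_2 − rank ∂_3 = (8 − 7) − 0 = 1, and there is no ∂_3, so H_2 ≅ Z.

H_2 = Z.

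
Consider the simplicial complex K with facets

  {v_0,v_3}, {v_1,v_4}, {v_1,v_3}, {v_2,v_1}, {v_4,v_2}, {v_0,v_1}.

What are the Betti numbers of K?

b_0 = 1, b_1 = 2.

Fix the vertex order v_0 < v_1 < v_2 < v_3 < v_4 and write every simplex with vertices in increasing order. Then dim K = 1 and the simplices of K are:

  0-simplices (5): [v_0], [v_1], [v_2], [v_3], [v_4]
  1-simplices (6): [v_0,v_1], [v_0,v_3], [v_1,v_2], [v_1,v_3], [v_1,v_4], [v_2,v_4]

giving chain groups C_0 ≅ Z^5, C_1 ≅ Z^6.

Boundary ∂_1: C_1 → C_0 is given by ∂[p,q] = [q] − [p]. For instance
  ∂[v_0,v_1] = [v_1] − [v_0].
The resulting 5×6 matrix has rank 4, and its Smith normal form has invariant factors (1,1,1,1).

From H_k ≅ ker(∂_k) / im(∂_{k+1}) we obtain:

  H_0: rank C_0 − rank ∂_1 = 5 − 4 = 1, and the invariant factors of ∂_1 are all 1, so H_0 ≅ Z.
  H_1: rank ker ∂_1 − rank ∂_2 = (6 − 4) − 0 = 2, and there is no ∂_2, so H_1 ≅ Z^2.

(K is a triangulation of a wedge of 2 circles.)

Hence the Betti numbers are b_0 = 1, b_1 = 2.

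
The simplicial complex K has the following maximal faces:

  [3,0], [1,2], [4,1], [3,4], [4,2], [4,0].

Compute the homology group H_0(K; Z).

H_0 ≅ Z.

Order the vertices as 0 < 1 < 2 < 3 < 4. Listing each simplex with vertices in this order, K has dimension 1 with simplices:

  0-simplices (5): [0], [1], [2], [3], [4]
  1-simplices (6): [0,3], [0,4], [1,2], [1,4], [2,4], [3,4]

Hence C_0 ≅ Z^5, C_1 ≅ Z^6.

Boundary ∂_1: C_1 → C_0 is given by ∂[p,q] = [q] − [p]. For instance
  ∂[0,4] = [4] − [0].
As a 5×6 matrix over Z this has rank 4, with invariant factors (1,1,1,1).

From H_k ≅ ker(∂_k) / im(∂_{k+1}) we obtain:

  H_0: rank C_0 − rank ∂_1 = 5 − 4 = 1, and the invariant factors of ∂_1 are all 1, so H_0 = Z.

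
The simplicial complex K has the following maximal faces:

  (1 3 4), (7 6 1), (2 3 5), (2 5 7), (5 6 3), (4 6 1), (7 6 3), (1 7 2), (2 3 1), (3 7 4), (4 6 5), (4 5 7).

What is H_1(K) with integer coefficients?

H_1 ≅ Z/2Z.

Take the total order 1 < 2 < 3 < 4 < 5 < 6 < 7 on the vertex set. Then K (dimension 2) consists of the simplices:

  0-simplices (7): [1], [2], [3], [4], [5], [6], [7]
  1-simplices (18): [1,2], [1,3], [1,4], [1,6], [1,7], [2,3], [2,5], [2,7], [3,4], [3,5], [3,6], [3,7], [4,5], [4,6], [4,7], [5,6], [5,7], [6,7]
  2-simplices (12): [1,2,3], [1,2,7], [1,3,4], [1,4,6], [1,6,7], [2,3,5], [2,5,7], [3,4,7], [3,5,6], [3,6,7], [4,5,6], [4,5,7]

so the chain groups are C_0 ≅ Z^7, C_1 ≅ Z^18, C_2 ≅ Z^12.

The boundary map ∂_1: C_1 → C_0 is given by ∂[p,q] = [q] − [p].
As a 7×18 matrix over Z this has rank 6, with invariant factors (1,1,1,1,1,1).

The boundary map ∂_2: C_2 → C_1 sends each 2-simplex [p,q,r] to [q,r] − [p,r] + [p,q]. For instance
  ∂[2,5,7] = [5,7] − [2,7] + [2,5],
  ∂[4,5,7] = [5,7] − [4,7] + [4,5].
This gives a 18×12 integer matrix of rank 12; reducing to Smith normal form yields diagonal entries (1,1,1,1,1,1,1,1,1,1,1,2).

Now H_k = ker ∂_k / im ∂_{k+1}, so:

  H_1: rank ker ∂_1 − rank ∂_2 = (18 − 6) − 12 = 0, and ∂_2 has invariant factor 2 > 1, so H_1 = Z/2Z.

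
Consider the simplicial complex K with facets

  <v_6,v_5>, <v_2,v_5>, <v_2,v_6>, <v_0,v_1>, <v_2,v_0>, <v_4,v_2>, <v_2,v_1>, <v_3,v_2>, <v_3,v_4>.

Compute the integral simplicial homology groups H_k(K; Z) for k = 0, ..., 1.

We work with the vertex ordering v_0 < v_1 < v_2 < v_3 < v_4 < v_5 < v_6. The simplices of K, each written with vertices in increasing order, are:

  0-simplices (7): [v_0], [v_1], [v_2], [v_3], [v_4], [v_5], [v_6]
  1-simplices (9): [v_0,v_1], [v_0,v_2], [v_1,v_2], [v_2,v_3], [v_2,v_4], [v_2,v_5], [v_2,v_6], [v_3,v_4], [v_5,v_6]

giving chain groups C_0 ≅ Z^7, C_1 ≅ Z^9.

Boundary ∂_1: C_1 → C_0 sends each edge [p,q] (with p < q) to q − p. For instance
  ∂[v_5,v_6] = [v_6] − [v_5].
The resulting 7×9 matrix has rank 6, and its Smith normal form has invariant factors (1,1,1,1,1,1).

Computing H_k = (kernel of ∂_k) / (image of ∂_{k+1}):

  H_0: rank C_0 − rank ∂_1 = 7 − 6 = 1, and the invariant factors of ∂_1 are all 1, so H_0 ≅ Z.
  H_1: rank ker ∂_1 − rank ∂_2 = (9 − 6) − 0 = 3, and there is no ∂_2, so H_1 ≅ Z^3.

H_0 = Z,  H_1 = Z^3.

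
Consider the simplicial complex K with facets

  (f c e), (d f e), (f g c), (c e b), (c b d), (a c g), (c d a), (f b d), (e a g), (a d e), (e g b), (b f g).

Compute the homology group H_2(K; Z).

Take the total order a < b < c < d < e < f < g on the vertex set. Then K (dimension 2) consists of the simplices:

  0-simplices (7): a, b, c, d, e, f, g
  1-simplices (18): ac, ad, ae, ag, bc, bd, be, bf, bg, cd, ce, cf, cg, de, df, ef, eg, fg
  2-simplices (12): acd, acg, ade, aeg, bcd, bce, bdf, beg, bfg, cef, cfg, def

Hence C_0 ≅ Z^7, C_1 ≅ Z^18, C_2 ≅ Z^12.

The boundary map ∂_1: C_1 → C_0 maps an edge to its endpoints' difference, ∂[p,q] = q − p. For instance
  ∂ef = f − e.
As a 7×18 matrix over Z this has rank 6, with invariant factors (1,1,1,1,1,1).

Boundary ∂_2: C_2 → C_1 maps a triangle to the signed sum of its edges. For instance
  ∂aeg = eg − ag + ae,
  ∂bfg = fg − bg + bf.
The resulting 18×12 matrix has rank 12, and its Smith normal form has invariant factors (1,1,1,1,1,1,1,1,1,1,1,2).

Computing H_k = (kernel of ∂_k) / (image of ∂_{k+1}):

  H_2: rank ker ∂_2 − rank ∂_3 = (12 − 12) − 0 = 0, and there is no ∂_3, so H_2 = 0.

H_2 = 0.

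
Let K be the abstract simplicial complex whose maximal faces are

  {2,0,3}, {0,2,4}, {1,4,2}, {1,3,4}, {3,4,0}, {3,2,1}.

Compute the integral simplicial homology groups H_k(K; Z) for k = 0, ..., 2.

H_0 ≅ Z,  H_1 = 0,  H_2 ≅ Z.

Fix the vertex order 0 < 1 < 2 < 3 < 4 and write every simplex with vertices in increasing order. Then dim K = 2 and the simplices of K are:

  0-simplices (5): [0], [1], [2], [3], [4]
  1-simplices (9): [0,2], [0,3], [0,4], [1,2], [1,3], [1,4], [2,3], [2,4], [3,4]
  2-simplices (6): [0,2,3], [0,2,4], [0,3,4], [1,2,3], [1,2,4], [1,3,4]

so the chain groups are C_0 ≅ Z^5, C_1 ≅ Z^9, C_2 ≅ Z^6.

Boundary ∂_1: C_1 → C_0 maps an edge to its endpoints' difference, ∂[p,q] = q − p. For instance
  ∂[0,3] = [3] − [0].
The 5×9 boundary matrix has rank 4 and Smith normal form diag(1,1,1,1).

The boundary map ∂_2: C_2 → C_1 acts by ∂[p,q,r] = [q,r] − [p,r] + [p,q]. For instance
  ∂[0,3,4] = [3,4] − [0,4] + [0,3],
  ∂[1,3,4] = [3,4] − [1,4] + [1,3].
This gives a 9×6 integer matrix of rank 5; reducing to Smith normal form yields diagonal entries (1,1,1,1,1).

From H_k ≅ ker(∂_k) / im(∂_{k+1}) we obtain:

  H_0: rank C_0 − rank ∂_1 = 5 − 4 = 1, and the invariant factors of ∂_1 are all 1, so H_0 = Z.
  H_1: rank ker ∂_1 − rank ∂_2 = (9 − 4) − 5 = 0, and the invariant factors of ∂_2 are all 1, so H_1 = 0.
  H_2: rank ker ∂_2 − rank ∂_3 = (6 − 5) − 0 = 1, and there is no ∂_3, so H_2 = Z.

As a check, the Euler characteristic is 5 − 9 + 6 = 2, which agrees with 1 − 0 + 1 = 2.
(K is a triangulation of the 2-sphere S^2.)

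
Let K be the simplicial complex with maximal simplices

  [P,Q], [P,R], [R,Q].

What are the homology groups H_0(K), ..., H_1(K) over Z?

H_0 = Z,  H_1 = Z.

Fix the vertex order P < Q < R and write every simplex with vertices in increasing order. Then dim K = 1 and the simplices of K are:

  0-simplices (3): P, Q, R
  1-simplices (3): PQ, PR, QR

giving chain groups C_0 ≅ Z^3, C_1 ≅ Z^3.

The boundary map ∂_1: C_1 → C_0 sends each edge [p,q] (with p < q) to q − p.
The 3×3 boundary matrix has rank 2 and Smith normal form diag(1,1).

Reading off H_k = ker ∂_k / im ∂_{k+1}:

  H_0: rank C_0 − rank ∂_1 = 3 − 2 = 1, and the invariant factors of ∂_1 are all 1, so H_0 ≅ Z.
  H_1: rank ker ∂_1 − rank ∂_2 = (3 − 2) − 0 = 1, and there is no ∂_2, so H_1 ≅ Z.

As a check, the Euler characteristic is 3 − 3 = 0, which agrees with 1 − 1 = 0.
(K is a triangulation of the circle S^1.)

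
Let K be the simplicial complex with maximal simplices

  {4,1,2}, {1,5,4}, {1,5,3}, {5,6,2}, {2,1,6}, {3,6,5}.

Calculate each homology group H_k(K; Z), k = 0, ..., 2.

H_0 = Z,  H_1 = Z,  H_2 = 0.

Fix the vertex order 1 < 2 < 3 < 4 < 5 < 6 and write every simplex with vertices in increasing order. Then dim K = 2 and the simplices of K are:

  0-simplices (6): [1], [2], [3], [4], [5], [6]
  1-simplices (12): [1,2], [1,3], [1,4], [1,5], [1,6], [2,4], [2,5], [2,6], [3,5], [3,6], [4,5], [5,6]
  2-simplices (6): [1,2,4], [1,2,6], [1,3,5], [1,4,5], [2,5,6], [3,5,6]

Hence C_0 ≅ Z^6, C_1 ≅ Z^12, C_2 ≅ Z^6.

Boundary ∂_1: C_1 → C_0 is given by ∂[p,q] = [q] − [p]. For instance
  ∂[3,5] = [5] − [3].
This gives a 6×12 integer matrix of rank 5; reducing to Smith normal form yields diagonal entries (1,1,1,1,1).

∂_2: C_2 → C_1 acts by ∂[p,q,r] = [q,r] − [p,r] + [p,q]. For instance
  ∂[1,4,5] = [4,5] − [1,5] + [1,4],
  ∂[1,2,4] = [2,4] − [1,4] + [1,2].
This gives a 12×6 integer matrix of rank 6; reducing to Smith normal form yields diagonal entries (1,1,1,1,1,1).

Reading off H_k = ker ∂_k / im ∂_{k+1}:

  H_0: rank C_0 − rank ∂_1 = 6 − 5 = 1, and the invariant factors of ∂_1 are all 1, so H_0 = Z.
  H_1: rank ker ∂_1 − rank ∂_2 = (12 − 5) − 6 = 1, and the invariant factors of ∂_2 are all 1, so H_1 = Z.
  H_2: rank ker ∂_2 − rank ∂_3 = (6 − 6) − 0 = 0, and there is no ∂_3, so H_2 = 0.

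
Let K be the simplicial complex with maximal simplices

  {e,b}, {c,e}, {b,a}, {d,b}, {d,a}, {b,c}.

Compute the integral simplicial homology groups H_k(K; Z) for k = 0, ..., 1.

H_0 ≅ Z,  H_1 ≅ Z^2.

Fix the vertex order a < b < c < d < e and write every simplex with vertices in increasing order. Then dim K = 1 and the simplices of K are:

  0-simplices (5): a, b, c, d, e
  1-simplices (6): ab, ad, bc, bd, be, ce

Hence C_0 ≅ Z^5, C_1 ≅ Z^6.

The boundary map ∂_1: C_1 → C_0 sends each edge [p,q] (with p < q) to q − p.
As a 5×6 matrix over Z this has rank 4, with invariant factors (1,1,1,1).

From H_k ≅ ker(∂_k) / im(∂_{k+1}) we obtain:

  H_0: rank C_0 − rank ∂_1 = 5 − 4 = 1, and the invariant factors of ∂_1 are all 1, so H_0 = Z.
  H_1: rank ker ∂_1 − rank ∂_2 = (6 − 4) − 0 = 2, and there is no ∂_2, so H_1 = Z^2.

As a check, the Euler characteristic is 5 − 6 = -1, which agrees with 1 − 2 = -1.
(K is a triangulation of a wedge of 2 circles.)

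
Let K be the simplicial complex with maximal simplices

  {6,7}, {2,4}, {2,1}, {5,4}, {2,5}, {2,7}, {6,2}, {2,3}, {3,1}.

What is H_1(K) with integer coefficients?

H_1 = Z^3.

K has 7 vertices, 9 edges.
rank ∂_1 = 6, rank ∂_2 = 0 ⇒ b_1 = 9 − 6 − 0 = 3. So H_1 ≅ Z^3.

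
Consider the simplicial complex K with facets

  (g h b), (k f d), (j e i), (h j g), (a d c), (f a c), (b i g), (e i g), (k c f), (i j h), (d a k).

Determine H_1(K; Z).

H_1 ≅ Z^2.

K has 11 vertices, 22 edges, 11 triangles.
rank ∂_1 = 9, rank ∂_2 = 11 ⇒ b_1 = 22 − 9 − 11 = 2; all invariant factors of ∂_2 are 1 so no torsion. So H_1 ≅ Z^2.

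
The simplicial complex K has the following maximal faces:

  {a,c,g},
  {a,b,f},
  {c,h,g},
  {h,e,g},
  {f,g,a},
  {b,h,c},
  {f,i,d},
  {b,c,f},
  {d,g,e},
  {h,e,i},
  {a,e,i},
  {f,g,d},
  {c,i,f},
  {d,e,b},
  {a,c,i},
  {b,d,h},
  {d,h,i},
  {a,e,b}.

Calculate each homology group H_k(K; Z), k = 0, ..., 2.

Take the total order a < b < c < d < e < f < g < h < i on the vertex set. Then K (dimension 2) consists of the simplices:

  0-simplices (9): a, b, c, d, e, f, g, h, i
  1-simplices (27): ab, ac, ae, af, ag, ai, bc, bd, be, bf, bh, cf, cg, ch, ci, de, df, dg, dh, di, eg, eh, ei, fg, fi, gh, hi
  2-simplices (18): abe, abf, acg, aci, aei, afg, bcf, bch, bde, bdh, cfi, cgh, deg, dfg, dfi, dhi, egh, ehi

giving chain groups C_0 ≅ Z^9, C_1 ≅ Z^27, C_2 ≅ Z^18.

∂_1: C_1 → C_0 is given by ∂[p,q] = [q] − [p]. For instance
  ∂dg = g − d.
This gives a 9×27 integer matrix of rank 8; reducing to Smith normal form yields diagonal entries (1,1,1,1,1,1,1,1).

∂_2: C_2 → C_1 maps a triangle to the signed sum of its edges. For instance
  ∂acg = cg − ag + ac,
  ∂dfi = fi − di + df.
The 27×18 boundary matrix has rank 18 and Smith normal form diag(1,1,1,1,1,1,1,1,1,1,1,1,1,1,1,1,1,2).

Computing H_k = (kernel of ∂_k) / (image of ∂_{k+1}):

  H_0: rank C_0 − rank ∂_1 = 9 − 8 = 1, and the invariant factors of ∂_1 are all 1, so H_0 = Z.
  H_1: rank ker ∂_1 − rank ∂_2 = (27 − 8) − 18 = 1, and ∂_2 has invariant factor 2 > 1, so H_1 = Z ⊕ Z/2.
  H_2: rank ker ∂_2 − rank ∂_3 = (18 − 18) − 0 = 0, and there is no ∂_3, so H_2 = 0.

H_0 ≅ Z,  H_1 ≅ Z ⊕ Z/2,  H_2 = 0.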